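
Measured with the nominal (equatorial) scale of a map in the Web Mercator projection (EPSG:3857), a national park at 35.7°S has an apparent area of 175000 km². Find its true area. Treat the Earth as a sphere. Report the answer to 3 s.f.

115000 km²

Mercator is conformal, so the point scale is isotropic: h = k = sec φ = 1/cos φ.
Areal scale = k² = sec²φ = 1/cos²(35.7°) = 1/0.8121² = 1.516.
True area = apparent / (areal scale) = 175000 / 1.516 ≈ 115000 km².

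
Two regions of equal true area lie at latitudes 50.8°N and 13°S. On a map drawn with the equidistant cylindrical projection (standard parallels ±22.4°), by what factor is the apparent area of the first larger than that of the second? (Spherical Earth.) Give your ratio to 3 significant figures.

With standard parallel φ₀ = 22.4°, the equirectangular projection gives x = Rλ cos φ₀, y = Rφ, so h = 1 and k = cos 22.4° / cos φ.
Areal scale at 50.8°: h·k = 1.000 × 1.463 = 1.463.
Areal scale at 13°: h·k = 1.000 × 0.9489 = 0.9489.
Ratio = 1.463/0.9489 ≈ 1.54.

1.54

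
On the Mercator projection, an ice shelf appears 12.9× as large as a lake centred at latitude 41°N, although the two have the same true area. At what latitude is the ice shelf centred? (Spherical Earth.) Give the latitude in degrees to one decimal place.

77.9°

On Mercator, (apparent₁)/(apparent₂) = sec²φ₁ / sec²φ₂ when true areas are equal.
cos²φ₂ / cos²φ₁ = 12.9  ⇒  cos φ₁ = cos 41° / √12.9 = 0.7547/3.592 = 0.2101.
φ₁ = arccos(0.2101) ≈ 77.9°.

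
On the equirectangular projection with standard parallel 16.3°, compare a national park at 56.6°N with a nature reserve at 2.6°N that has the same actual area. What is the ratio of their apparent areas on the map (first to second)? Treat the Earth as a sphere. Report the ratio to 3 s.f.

In the equirectangular projection with standard parallel φ₀ = 16.3° (x = Rλ cos φ₀, y = Rφ), meridians are true-scale (h = 1) and the parallel scale is k = cos φ₀ / cos φ.
Areal scale at 56.6°: h·k = 1.000 × 1.744 = 1.744.
Areal scale at 2.6°: h·k = 1.000 × 0.9608 = 0.9608.
Ratio = 1.744/0.9608 ≈ 1.81.

1.81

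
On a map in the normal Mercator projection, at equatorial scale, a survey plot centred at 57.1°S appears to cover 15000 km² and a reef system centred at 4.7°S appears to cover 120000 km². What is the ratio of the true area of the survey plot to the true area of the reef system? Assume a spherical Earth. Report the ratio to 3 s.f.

Mercator's areal exaggeration is sec²φ; hence true area = (apparent area) · cos²φ.
True area of survey plot: 15000 × cos²(57.1°) = 15000 × 0.2950 = 4426 km².
True area of reef system: 120000 × cos²(4.7°) = 120000 × 0.9933 = 119200 km².
Ratio = 4426 / 119200 ≈ 0.0371.

0.0371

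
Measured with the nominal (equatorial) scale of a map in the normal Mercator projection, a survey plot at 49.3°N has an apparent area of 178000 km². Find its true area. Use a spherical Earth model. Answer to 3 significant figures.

75700 km²

The Mercator projection is conformal; its linear scale factor is the same in every direction and equals sec φ = 1/cos φ.
Areal scale = k² = sec²φ = 1/cos²(49.3°) = 1/0.6521² = 2.352.
True area = apparent / (areal scale) = 178000 / 2.352 ≈ 75700 km².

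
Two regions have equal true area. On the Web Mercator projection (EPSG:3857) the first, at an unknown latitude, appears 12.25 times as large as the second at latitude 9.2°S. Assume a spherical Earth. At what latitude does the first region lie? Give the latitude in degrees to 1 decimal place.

On Mercator, (apparent₁)/(apparent₂) = sec²φ₁ / sec²φ₂ when true areas are equal.
cos²φ₂ / cos²φ₁ = 12.25  ⇒  cos φ₁ = cos 9.2° / √12.25 = 0.9871/3.500 = 0.2820.
φ₁ = arccos(0.2820) ≈ 73.6°.

73.6°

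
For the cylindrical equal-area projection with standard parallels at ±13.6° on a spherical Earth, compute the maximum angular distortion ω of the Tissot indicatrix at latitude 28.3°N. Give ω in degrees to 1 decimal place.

11.3°

For cylindrical equal-area with standard parallel φ₀, h = cos φ / cos φ₀ and k = cos φ₀ / cos φ, so h·k = 1.
At 28.3°: h = 0.9059, k = 1.104; principal scales a = 1.104, b = 0.9059.
sin(ω/2) = (a − b)/(a + b) = 0.1980/2.010 = 0.09853, so ω = 2 arcsin(0.09853) ≈ 11.3°.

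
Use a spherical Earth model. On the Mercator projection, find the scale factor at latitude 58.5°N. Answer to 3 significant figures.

1.91

For Mercator, h = k = sec φ (a conformal cylindrical projection has a single point scale, 1/cos φ).
k = 1/cos 58.5° = 1/0.5225 = 1.914.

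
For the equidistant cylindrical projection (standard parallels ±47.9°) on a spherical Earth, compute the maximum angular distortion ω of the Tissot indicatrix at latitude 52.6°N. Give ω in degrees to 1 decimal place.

5.7°

In the equirectangular projection with standard parallel φ₀ = 47.9° (x = Rλ cos φ₀, y = Rφ), meridians are true-scale (h = 1) and the parallel scale is k = cos φ₀ / cos φ.
At 52.6°: h = 1.000, k = 1.104; principal scales a = 1.104, b = 1.000.
sin(ω/2) = (a − b)/(a + b) = 0.1038/2.104 = 0.04934, so ω = 2 arcsin(0.04934) ≈ 5.7°.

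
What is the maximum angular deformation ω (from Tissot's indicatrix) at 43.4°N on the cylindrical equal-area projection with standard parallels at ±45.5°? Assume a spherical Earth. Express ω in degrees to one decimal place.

4.1°

Cylindrical equal-area (φ₀ = 45.5°): h = cos φ / cos 45.5° along meridians, k = cos 45.5° / cos φ along parallels; h·k = 1.
At 43.4°: h = 1.037, k = 0.9647; principal scales a = 1.037, b = 0.9647.
sin(ω/2) = (a − b)/(a + b) = 0.07194/2.001 = 0.03595, so ω = 2 arcsin(0.03595) ≈ 4.1°.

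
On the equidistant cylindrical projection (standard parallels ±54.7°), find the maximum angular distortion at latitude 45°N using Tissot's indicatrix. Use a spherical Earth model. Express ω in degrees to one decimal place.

With standard parallel φ₀ = 54.7°, the equirectangular projection gives x = Rλ cos φ₀, y = Rφ, so h = 1 and k = cos 54.7° / cos φ.
At 45°: h = 1.000, k = 0.8172; principal scales a = 1.000, b = 0.8172.
sin(ω/2) = (a − b)/(a + b) = 0.1828/1.817 = 0.1006, so ω = 2 arcsin(0.1006) ≈ 11.5°.

11.5°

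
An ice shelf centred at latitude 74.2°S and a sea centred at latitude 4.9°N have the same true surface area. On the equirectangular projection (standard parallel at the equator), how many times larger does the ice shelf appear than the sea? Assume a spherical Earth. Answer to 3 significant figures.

For the equirectangular projection with φ₀ = 0 (plate carrée), h = 1 along meridians and k = sec φ along parallels.
Areal scale at 74.2°: h·k = 1.000 × 3.673 = 3.673.
Areal scale at 4.9°: h·k = 1.000 × 1.004 = 1.004.
Ratio = 3.673/1.004 ≈ 3.66.

3.66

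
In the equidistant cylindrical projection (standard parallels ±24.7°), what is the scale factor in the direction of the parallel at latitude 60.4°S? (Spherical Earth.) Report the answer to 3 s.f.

The equidistant cylindrical projection with φ₀ = 24.7° has h = 1 (meridians true) and k = cos φ₀ / cos φ along parallels.
k = cos 24.7° / cos 60.4° = 0.9085/0.4939 = 1.839.

1.84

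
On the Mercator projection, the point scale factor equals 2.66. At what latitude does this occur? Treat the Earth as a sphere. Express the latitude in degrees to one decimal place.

67.9°

Mercator scale is k = sec φ = 1/cos φ.
1/cos φ = 2.66  ⇒  cos φ = 0.3759  ⇒  φ = arccos(0.3759) ≈ 67.9°.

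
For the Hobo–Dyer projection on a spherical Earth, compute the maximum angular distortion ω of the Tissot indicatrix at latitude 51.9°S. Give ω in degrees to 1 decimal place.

The Hobo–Dyer projection is cylindrical equal-area with φ₀ = 37.5°. Cylindrical equal-area (φ₀ = 37.5°): h = cos φ / cos 37.5° along meridians, k = cos 37.5° / cos φ along parallels; h·k = 1.
At 51.9°: h = 0.7778, k = 1.286; principal scales a = 1.286, b = 0.7778.
sin(ω/2) = (a − b)/(a + b) = 0.5080/2.064 = 0.2462, so ω = 2 arcsin(0.2462) ≈ 28.5°.

28.5°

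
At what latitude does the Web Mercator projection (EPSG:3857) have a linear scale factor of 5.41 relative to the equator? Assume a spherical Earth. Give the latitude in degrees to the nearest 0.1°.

Mercator scale is k = sec φ = 1/cos φ.
1/cos φ = 5.41  ⇒  cos φ = 0.1848  ⇒  φ = arccos(0.1848) ≈ 79.3°.

79.3°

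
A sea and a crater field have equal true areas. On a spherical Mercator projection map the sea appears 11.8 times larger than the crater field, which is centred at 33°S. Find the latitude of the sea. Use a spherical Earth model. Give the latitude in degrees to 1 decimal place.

75.9°

On Mercator, (apparent₁)/(apparent₂) = sec²φ₁ / sec²φ₂ when true areas are equal.
cos²φ₂ / cos²φ₁ = 11.8  ⇒  cos φ₁ = cos 33° / √11.8 = 0.8387/3.435 = 0.2441.
φ₁ = arccos(0.2441) ≈ 75.9°.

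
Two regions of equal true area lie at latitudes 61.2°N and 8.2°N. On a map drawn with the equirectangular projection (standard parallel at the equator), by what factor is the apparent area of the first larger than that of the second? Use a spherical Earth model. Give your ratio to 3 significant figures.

Plate carrée maps x = Rλ, y = Rφ. The meridian scale is h = 1 and the parallel scale is k = 1/cos φ = sec φ.
Areal scale at 61.2°: h·k = 1.000 × 2.076 = 2.076.
Areal scale at 8.2°: h·k = 1.000 × 1.010 = 1.010.
Ratio = 2.076/1.010 ≈ 2.05.

2.05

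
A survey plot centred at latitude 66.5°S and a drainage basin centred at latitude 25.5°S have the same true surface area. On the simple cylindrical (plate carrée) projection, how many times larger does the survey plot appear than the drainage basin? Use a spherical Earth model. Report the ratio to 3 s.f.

In the plate carrée (x = Rλ, y = Rφ), meridians are true-scale (h = 1) and parallels are stretched by k = sec φ.
Areal scale at 66.5°: h·k = 1.000 × 2.508 = 2.508.
Areal scale at 25.5°: h·k = 1.000 × 1.108 = 1.108.
Ratio = 2.508/1.108 ≈ 2.26.

2.26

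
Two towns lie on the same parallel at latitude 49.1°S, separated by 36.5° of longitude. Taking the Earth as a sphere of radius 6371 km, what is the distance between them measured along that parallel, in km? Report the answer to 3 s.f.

2660 km

Arc length along a parallel = R cos φ · Δλ (with Δλ in radians).
= 6371 × cos 49.1° × (36.5° × π/180) = 6371 × 0.6547 × 0.6370 ≈ 2660 km.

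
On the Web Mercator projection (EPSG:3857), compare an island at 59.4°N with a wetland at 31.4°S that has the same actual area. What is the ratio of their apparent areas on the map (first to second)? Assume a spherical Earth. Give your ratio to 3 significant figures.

2.81

Mercator areal scale is sec²φ.
At 59.4°: sec²(59.4°) = 1/0.5090² = 3.859.
At 31.4°: sec²(31.4°) = 1/0.8536² = 1.373.
Ratio = 3.859/1.373 = cos²(31.4°)/cos²(59.4°) ≈ 2.81.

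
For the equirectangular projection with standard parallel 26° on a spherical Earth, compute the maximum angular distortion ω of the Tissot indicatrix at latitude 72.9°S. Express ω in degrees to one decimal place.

60.9°

The equidistant cylindrical projection with φ₀ = 26° has h = 1 (meridians true) and k = cos φ₀ / cos φ along parallels.
At 72.9°: h = 1.000, k = 3.057; principal scales a = 3.057, b = 1.000.
sin(ω/2) = (a − b)/(a + b) = 2.057/4.057 = 0.5070, so ω = 2 arcsin(0.5070) ≈ 60.9°.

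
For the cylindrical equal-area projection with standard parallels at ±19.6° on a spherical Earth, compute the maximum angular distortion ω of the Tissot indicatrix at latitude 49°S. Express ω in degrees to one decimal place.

40.6°

For cylindrical equal-area with standard parallel φ₀, h = cos φ / cos φ₀ and k = cos φ₀ / cos φ, so h·k = 1.
At 49°: h = 0.6964, k = 1.436; principal scales a = 1.436, b = 0.6964.
sin(ω/2) = (a − b)/(a + b) = 0.7395/2.132 = 0.3468, so ω = 2 arcsin(0.3468) ≈ 40.6°.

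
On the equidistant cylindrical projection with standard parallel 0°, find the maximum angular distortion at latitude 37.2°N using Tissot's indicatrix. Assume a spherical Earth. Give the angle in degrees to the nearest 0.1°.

Plate carrée maps x = Rλ, y = Rφ. The meridian scale is h = 1 and the parallel scale is k = 1/cos φ = sec φ.
At 37.2°: h = 1.000, k = 1.255; principal scales a = 1.255, b = 1.000.
sin(ω/2) = (a − b)/(a + b) = 0.2554/2.255 = 0.1133, so ω = 2 arcsin(0.1133) ≈ 13.0°.

13.0°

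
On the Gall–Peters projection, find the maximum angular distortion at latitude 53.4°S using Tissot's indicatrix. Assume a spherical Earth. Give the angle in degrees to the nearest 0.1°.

The Gall–Peters projection is cylindrical equal-area with φ₀ = 45°. For cylindrical equal-area with standard parallel φ₀, h = cos φ / cos φ₀ and k = cos φ₀ / cos φ, so h·k = 1.
At 53.4°: h = 0.8432, k = 1.186; principal scales a = 1.186, b = 0.8432.
sin(ω/2) = (a − b)/(a + b) = 0.3428/2.029 = 0.1689, so ω = 2 arcsin(0.1689) ≈ 19.5°.

19.5°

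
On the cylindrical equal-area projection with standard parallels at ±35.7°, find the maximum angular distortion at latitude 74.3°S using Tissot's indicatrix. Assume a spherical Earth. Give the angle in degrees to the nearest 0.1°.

106.3°

For cylindrical equal-area with standard parallel φ₀, h = cos φ / cos φ₀ and k = cos φ₀ / cos φ, so h·k = 1.
At 74.3°: h = 0.3332, k = 3.001; principal scales a = 3.001, b = 0.3332.
sin(ω/2) = (a − b)/(a + b) = 2.668/3.334 = 0.8001, so ω = 2 arcsin(0.8001) ≈ 106.3°.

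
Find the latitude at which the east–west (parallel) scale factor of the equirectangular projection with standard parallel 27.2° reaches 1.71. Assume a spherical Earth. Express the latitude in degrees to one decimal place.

The equidistant cylindrical projection with φ₀ = 27.2° has h = 1 (meridians true) and k = cos φ₀ / cos φ along parallels.
k = cos φ₀ / cos φ = 1.71  ⇒  cos φ = cos 27.2° / 1.71 = 0.5201.
φ = arccos(0.5201) ≈ 58.7°.

58.7°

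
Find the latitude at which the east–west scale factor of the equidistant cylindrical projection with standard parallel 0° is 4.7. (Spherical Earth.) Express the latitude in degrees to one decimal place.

77.7°

Plate carrée: h = 1, k = sec φ along parallels.
sec φ = 4.7  ⇒  cos φ = 0.2128  ⇒  φ ≈ 77.7°.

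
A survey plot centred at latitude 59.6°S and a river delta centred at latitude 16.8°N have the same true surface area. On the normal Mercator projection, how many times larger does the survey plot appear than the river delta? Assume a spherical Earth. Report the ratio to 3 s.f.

Mercator areal scale is sec²φ.
At 59.6°: sec²(59.6°) = 1/0.5060² = 3.905.
At 16.8°: sec²(16.8°) = 1/0.9573² = 1.091.
Ratio = 3.905/1.091 = cos²(16.8°)/cos²(59.6°) ≈ 3.58.

3.58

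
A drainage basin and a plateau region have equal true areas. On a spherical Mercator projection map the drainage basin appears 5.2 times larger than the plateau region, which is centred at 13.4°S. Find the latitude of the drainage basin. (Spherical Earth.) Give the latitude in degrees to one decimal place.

For equal true areas on Mercator, apparent areas scale as sec²φ, so the ratio is cos²φ₂ / cos²φ₁.
cos²φ₂ / cos²φ₁ = 5.2  ⇒  cos φ₁ = cos 13.4° / √5.2 = 0.9728/2.280 = 0.4266.
φ₁ = arccos(0.4266) ≈ 64.7°.

64.7°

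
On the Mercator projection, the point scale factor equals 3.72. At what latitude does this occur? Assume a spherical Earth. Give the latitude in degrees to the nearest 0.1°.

Mercator scale is k = sec φ = 1/cos φ.
1/cos φ = 3.72  ⇒  cos φ = 0.2688  ⇒  φ = arccos(0.2688) ≈ 74.4°.

74.4°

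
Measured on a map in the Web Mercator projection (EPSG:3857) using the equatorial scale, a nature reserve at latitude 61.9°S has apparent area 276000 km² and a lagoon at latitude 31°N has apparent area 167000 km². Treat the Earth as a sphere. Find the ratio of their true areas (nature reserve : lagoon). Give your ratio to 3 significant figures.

0.499

Since Mercator area scale is 1/cos²φ, the true area equals the apparent area multiplied by cos²φ.
True area of nature reserve: 276000 × cos²(61.9°) = 276000 × 0.2219 = 61230 km².
True area of lagoon: 167000 × cos²(31°) = 167000 × 0.7347 = 122700 km².
Ratio = 61230 / 122700 ≈ 0.499.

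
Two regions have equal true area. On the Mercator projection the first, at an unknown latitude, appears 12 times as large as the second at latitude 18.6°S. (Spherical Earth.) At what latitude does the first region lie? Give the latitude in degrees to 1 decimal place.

74.1°

For equal true areas on Mercator, apparent areas scale as sec²φ, so the ratio is cos²φ₂ / cos²φ₁.
cos²φ₂ / cos²φ₁ = 12  ⇒  cos φ₁ = cos 18.6° / √12 = 0.9478/3.464 = 0.2736.
φ₁ = arccos(0.2736) ≈ 74.1°.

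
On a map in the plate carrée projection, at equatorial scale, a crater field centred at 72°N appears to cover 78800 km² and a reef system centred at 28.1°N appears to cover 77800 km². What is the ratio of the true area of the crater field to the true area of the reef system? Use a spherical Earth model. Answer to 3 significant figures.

0.355

On the plate carrée, areal scale = h·k = 1 × sec φ, so true area = apparent × cos φ.
True area of crater field: 78800 × cos(72°) = 78800 × 0.3090 = 24350 km².
True area of reef system: 77800 × cos(28.1°) = 77800 × 0.8821 = 68630 km².
Ratio = 24350 / 68630 ≈ 0.355.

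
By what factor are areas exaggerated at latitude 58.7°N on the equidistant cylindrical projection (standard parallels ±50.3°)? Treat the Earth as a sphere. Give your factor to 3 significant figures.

1.23

In the equirectangular projection with standard parallel φ₀ = 50.3° (x = Rλ cos φ₀, y = Rφ), meridians are true-scale (h = 1) and the parallel scale is k = cos φ₀ / cos φ.
Areal scale = h·k = 1 × cos φ₀ / cos φ; at 58.7°, h = 1.000, k = 1.230, so h·k = 1.230.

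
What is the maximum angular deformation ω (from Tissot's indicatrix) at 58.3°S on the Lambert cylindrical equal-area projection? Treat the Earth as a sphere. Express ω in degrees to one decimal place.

The Lambert cylindrical equal-area projection is the cylindrical equal-area projection with its standard parallel at the equator (φ₀ = 0). A cylindrical equal-area projection with standard parallel φ₀ has meridian scale h = cos φ / cos φ₀ and parallel scale k = cos φ₀ / cos φ (so areas are preserved, h·k = 1).
At 58.3°: h = 0.5255, k = 1.903; principal scales a = 1.903, b = 0.5255.
sin(ω/2) = (a − b)/(a + b) = 1.378/2.429 = 0.5673, so ω = 2 arcsin(0.5673) ≈ 69.1°.

69.1°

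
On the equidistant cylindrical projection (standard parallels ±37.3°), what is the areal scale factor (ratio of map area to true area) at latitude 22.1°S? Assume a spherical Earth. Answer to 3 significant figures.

With standard parallel φ₀ = 37.3°, the equirectangular projection gives x = Rλ cos φ₀, y = Rφ, so h = 1 and k = cos 37.3° / cos φ.
Areal scale = h·k = 1 × cos φ₀ / cos φ; at 22.1°, h = 1.000, k = 0.8586, so h·k = 0.8586.

0.859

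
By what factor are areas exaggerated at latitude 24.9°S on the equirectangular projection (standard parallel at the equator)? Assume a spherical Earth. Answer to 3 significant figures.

In the plate carrée (x = Rλ, y = Rφ), meridians are true-scale (h = 1) and parallels are stretched by k = sec φ.
Areal scale = h·k = 1 × sec φ; at 24.9°, h = 1.000, k = 1.102, so h·k = 1.102.

1.10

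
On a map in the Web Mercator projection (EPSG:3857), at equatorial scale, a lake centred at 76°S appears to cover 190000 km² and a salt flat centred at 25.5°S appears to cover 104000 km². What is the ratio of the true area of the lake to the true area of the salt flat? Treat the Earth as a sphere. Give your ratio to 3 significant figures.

0.131

Since Mercator area scale is 1/cos²φ, the true area equals the apparent area multiplied by cos²φ.
True area of lake: 190000 × cos²(76°) = 190000 × 0.05853 = 11120 km².
True area of salt flat: 104000 × cos²(25.5°) = 104000 × 0.8147 = 84720 km².
Ratio = 11120 / 84720 ≈ 0.131.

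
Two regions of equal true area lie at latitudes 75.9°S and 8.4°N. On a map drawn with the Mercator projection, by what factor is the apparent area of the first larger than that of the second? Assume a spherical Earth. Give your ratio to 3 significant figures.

16.5

Mercator areal scale is sec²φ.
At 75.9°: sec²(75.9°) = 1/0.2436² = 16.85.
At 8.4°: sec²(8.4°) = 1/0.9893² = 1.022.
Ratio = 16.85/1.022 = cos²(8.4°)/cos²(75.9°) ≈ 16.5.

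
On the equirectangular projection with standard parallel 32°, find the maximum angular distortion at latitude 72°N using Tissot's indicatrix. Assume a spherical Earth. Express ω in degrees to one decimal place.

55.5°

In the equirectangular projection with standard parallel φ₀ = 32° (x = Rλ cos φ₀, y = Rφ), meridians are true-scale (h = 1) and the parallel scale is k = cos φ₀ / cos φ.
At 72°: h = 1.000, k = 2.744; principal scales a = 2.744, b = 1.000.
sin(ω/2) = (a − b)/(a + b) = 1.744/3.744 = 0.4659, so ω = 2 arcsin(0.4659) ≈ 55.5°.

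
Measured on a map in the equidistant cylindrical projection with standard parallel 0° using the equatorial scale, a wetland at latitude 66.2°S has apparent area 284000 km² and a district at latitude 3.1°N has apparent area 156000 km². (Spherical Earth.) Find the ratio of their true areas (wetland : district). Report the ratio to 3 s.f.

On the plate carrée, areal scale = h·k = 1 × sec φ, so true area = apparent × cos φ.
True area of wetland: 284000 × cos(66.2°) = 284000 × 0.4035 = 114600 km².
True area of district: 156000 × cos(3.1°) = 156000 × 0.9985 = 155800 km².
Ratio = 114600 / 155800 ≈ 0.736.

0.736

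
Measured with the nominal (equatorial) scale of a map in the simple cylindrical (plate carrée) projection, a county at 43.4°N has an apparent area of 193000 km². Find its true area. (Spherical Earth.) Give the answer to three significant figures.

In the plate carrée (x = Rλ, y = Rφ), meridians are true-scale (h = 1) and parallels are stretched by k = sec φ.
Areal scale = h·k = 1 × sec φ; at 43.4°, h = 1.000, k = 1.376, so h·k = 1.376.
True area = apparent / (areal scale) = 193000 / 1.376 ≈ 140000 km².

140000 km²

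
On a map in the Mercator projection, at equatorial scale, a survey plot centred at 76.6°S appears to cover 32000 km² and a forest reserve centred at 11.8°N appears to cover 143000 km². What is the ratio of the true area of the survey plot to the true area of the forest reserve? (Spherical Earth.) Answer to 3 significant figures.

Mercator's areal exaggeration is sec²φ; hence true area = (apparent area) · cos²φ.
True area of survey plot: 32000 × cos²(76.6°) = 32000 × 0.05371 = 1719 km².
True area of forest reserve: 143000 × cos²(11.8°) = 143000 × 0.9582 = 137000 km².
Ratio = 1719 / 137000 ≈ 0.0125.

0.0125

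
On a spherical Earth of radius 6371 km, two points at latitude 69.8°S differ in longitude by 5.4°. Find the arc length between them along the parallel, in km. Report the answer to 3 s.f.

207 km

Arc length along a parallel = R cos φ · Δλ (with Δλ in radians).
= 6371 × cos 69.8° × (5.4° × π/180) = 6371 × 0.3453 × 0.09425 ≈ 207 km.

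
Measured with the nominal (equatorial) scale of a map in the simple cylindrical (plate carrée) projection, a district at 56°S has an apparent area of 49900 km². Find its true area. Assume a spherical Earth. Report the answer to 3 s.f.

For the equirectangular projection with φ₀ = 0 (plate carrée), h = 1 along meridians and k = sec φ along parallels.
Areal scale = h·k = 1 × sec φ; at 56°, h = 1.000, k = 1.788, so h·k = 1.788.
True area = apparent / (areal scale) = 49900 / 1.788 ≈ 27900 km².

27900 km²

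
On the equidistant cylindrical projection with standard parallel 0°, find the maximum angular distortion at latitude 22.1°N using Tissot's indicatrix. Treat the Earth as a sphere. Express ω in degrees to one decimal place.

Plate carrée maps x = Rλ, y = Rφ. The meridian scale is h = 1 and the parallel scale is k = 1/cos φ = sec φ.
At 22.1°: h = 1.000, k = 1.079; principal scales a = 1.079, b = 1.000.
sin(ω/2) = (a − b)/(a + b) = 0.07930/2.079 = 0.03814, so ω = 2 arcsin(0.03814) ≈ 4.4°.

4.4°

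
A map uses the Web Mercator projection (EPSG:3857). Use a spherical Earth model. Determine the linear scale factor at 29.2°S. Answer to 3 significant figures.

1.15

For Mercator, h = k = sec φ (a conformal cylindrical projection has a single point scale, 1/cos φ).
k = 1/cos 29.2° = 1/0.8729 = 1.146.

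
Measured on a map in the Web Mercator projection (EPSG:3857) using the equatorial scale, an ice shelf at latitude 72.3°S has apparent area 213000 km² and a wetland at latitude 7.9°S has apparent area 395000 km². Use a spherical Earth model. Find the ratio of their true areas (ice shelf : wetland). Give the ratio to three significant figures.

On Mercator the areal scale is sec²φ, so true area = apparent × cos²φ.
True area of ice shelf: 213000 × cos²(72.3°) = 213000 × 0.09244 = 19690 km².
True area of wetland: 395000 × cos²(7.9°) = 395000 × 0.9811 = 387500 km².
Ratio = 19690 / 387500 ≈ 0.0508.

0.0508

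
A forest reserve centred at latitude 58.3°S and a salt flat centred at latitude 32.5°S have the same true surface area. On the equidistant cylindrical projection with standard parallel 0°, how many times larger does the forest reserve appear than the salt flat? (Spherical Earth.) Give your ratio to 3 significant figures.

1.61

Plate carrée maps x = Rλ, y = Rφ. The meridian scale is h = 1 and the parallel scale is k = 1/cos φ = sec φ.
Areal scale at 58.3°: h·k = 1.000 × 1.903 = 1.903.
Areal scale at 32.5°: h·k = 1.000 × 1.186 = 1.186.
Ratio = 1.903/1.186 ≈ 1.61.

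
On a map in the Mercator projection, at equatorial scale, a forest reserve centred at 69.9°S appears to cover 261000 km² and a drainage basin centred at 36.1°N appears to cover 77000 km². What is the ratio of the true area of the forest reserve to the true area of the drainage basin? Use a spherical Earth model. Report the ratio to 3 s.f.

0.613

Mercator's areal exaggeration is sec²φ; hence true area = (apparent area) · cos²φ.
True area of forest reserve: 261000 × cos²(69.9°) = 261000 × 0.1181 = 30820 km².
True area of drainage basin: 77000 × cos²(36.1°) = 77000 × 0.6528 = 50270 km².
Ratio = 30820 / 50270 ≈ 0.613.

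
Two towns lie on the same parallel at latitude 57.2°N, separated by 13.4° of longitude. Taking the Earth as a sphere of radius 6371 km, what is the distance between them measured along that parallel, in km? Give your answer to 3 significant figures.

Arc length along a parallel = R cos φ · Δλ (with Δλ in radians).
= 6371 × cos 57.2° × (13.4° × π/180) = 6371 × 0.5417 × 0.2339 ≈ 807 km.

807 km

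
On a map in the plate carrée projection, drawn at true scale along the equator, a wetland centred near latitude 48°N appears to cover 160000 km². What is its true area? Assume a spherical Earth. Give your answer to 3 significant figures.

Plate carrée maps x = Rλ, y = Rφ. The meridian scale is h = 1 and the parallel scale is k = 1/cos φ = sec φ.
Areal scale = h·k = 1 × sec φ; at 48°, h = 1.000, k = 1.494, so h·k = 1.494.
True area = apparent / (areal scale) = 160000 / 1.494 ≈ 107000 km².

107000 km²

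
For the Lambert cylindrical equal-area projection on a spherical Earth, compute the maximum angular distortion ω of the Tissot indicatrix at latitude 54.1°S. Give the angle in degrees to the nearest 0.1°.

The Lambert cylindrical equal-area projection is the cylindrical equal-area projection with its standard parallel at the equator (φ₀ = 0). Cylindrical equal-area (φ₀ = 0°): h = cos φ / cos 0° along meridians, k = cos 0° / cos φ along parallels; h·k = 1.
At 54.1°: h = 0.5864, k = 1.705; principal scales a = 1.705, b = 0.5864.
sin(ω/2) = (a − b)/(a + b) = 1.119/2.292 = 0.4883, so ω = 2 arcsin(0.4883) ≈ 58.5°.

58.5°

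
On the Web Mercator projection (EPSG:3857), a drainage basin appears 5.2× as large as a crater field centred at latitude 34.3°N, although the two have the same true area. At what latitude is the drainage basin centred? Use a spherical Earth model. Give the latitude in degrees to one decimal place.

Mercator areal scale is sec²φ, so apparent-area ratio = sec²φ₁ / sec²φ₂ = cos²φ₂ / cos²φ₁.
cos²φ₂ / cos²φ₁ = 5.2  ⇒  cos φ₁ = cos 34.3° / √5.2 = 0.8261/2.280 = 0.3623.
φ₁ = arccos(0.3623) ≈ 68.8°.

68.8°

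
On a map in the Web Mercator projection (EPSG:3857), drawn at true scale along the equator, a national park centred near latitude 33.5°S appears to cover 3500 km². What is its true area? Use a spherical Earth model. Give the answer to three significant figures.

2430 km²

Mercator is conformal, so the point scale is isotropic: h = k = sec φ = 1/cos φ.
Areal scale = k² = sec²φ = 1/cos²(33.5°) = 1/0.8339² = 1.438.
True area = apparent / (areal scale) = 3500 / 1.438 ≈ 2430 km².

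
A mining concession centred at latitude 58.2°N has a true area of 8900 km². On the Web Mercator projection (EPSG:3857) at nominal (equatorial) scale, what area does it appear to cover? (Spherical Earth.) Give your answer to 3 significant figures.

32100 km²

The Mercator projection is conformal; its linear scale factor is the same in every direction and equals sec φ = 1/cos φ.
Areal scale = k² = sec²φ = 1/cos²(58.2°) = 1/0.5270² = 3.601.
Apparent area = 8900 × 3.601 ≈ 32100 km².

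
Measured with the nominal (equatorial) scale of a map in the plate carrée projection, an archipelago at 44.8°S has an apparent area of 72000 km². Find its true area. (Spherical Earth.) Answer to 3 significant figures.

51100 km²

In the plate carrée (x = Rλ, y = Rφ), meridians are true-scale (h = 1) and parallels are stretched by k = sec φ.
Areal scale = h·k = 1 × sec φ; at 44.8°, h = 1.000, k = 1.409, so h·k = 1.409.
True area = apparent / (areal scale) = 72000 / 1.409 ≈ 51100 km².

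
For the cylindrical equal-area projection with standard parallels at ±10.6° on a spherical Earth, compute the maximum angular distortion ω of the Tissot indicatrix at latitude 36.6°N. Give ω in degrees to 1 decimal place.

23.0°

For cylindrical equal-area with standard parallel φ₀, h = cos φ / cos φ₀ and k = cos φ₀ / cos φ, so h·k = 1.
At 36.6°: h = 0.8168, k = 1.224; principal scales a = 1.224, b = 0.8168.
sin(ω/2) = (a − b)/(a + b) = 0.4076/2.041 = 0.1997, so ω = 2 arcsin(0.1997) ≈ 23.0°.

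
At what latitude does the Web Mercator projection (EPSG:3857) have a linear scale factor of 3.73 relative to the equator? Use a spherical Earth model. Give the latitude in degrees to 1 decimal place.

74.4°

Mercator scale is k = sec φ = 1/cos φ.
1/cos φ = 3.73  ⇒  cos φ = 0.2681  ⇒  φ = arccos(0.2681) ≈ 74.4°.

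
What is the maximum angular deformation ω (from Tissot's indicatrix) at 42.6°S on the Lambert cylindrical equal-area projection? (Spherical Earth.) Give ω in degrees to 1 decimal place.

The Lambert cylindrical equal-area projection is the cylindrical equal-area projection with its standard parallel at the equator (φ₀ = 0). Cylindrical equal-area (φ₀ = 0°): h = cos φ / cos 0° along meridians, k = cos 0° / cos φ along parallels; h·k = 1.
At 42.6°: h = 0.7361, k = 1.359; principal scales a = 1.359, b = 0.7361.
sin(ω/2) = (a − b)/(a + b) = 0.6224/2.095 = 0.2972, so ω = 2 arcsin(0.2972) ≈ 34.6°.

34.6°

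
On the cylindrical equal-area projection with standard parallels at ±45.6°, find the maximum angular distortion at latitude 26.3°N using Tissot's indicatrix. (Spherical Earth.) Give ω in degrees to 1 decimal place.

A cylindrical equal-area projection with standard parallel φ₀ has meridian scale h = cos φ / cos φ₀ and parallel scale k = cos φ₀ / cos φ (so areas are preserved, h·k = 1).
At 26.3°: h = 1.281, k = 0.7805; principal scales a = 1.281, b = 0.7805.
sin(ω/2) = (a − b)/(a + b) = 0.5009/2.062 = 0.2429, so ω = 2 arcsin(0.2429) ≈ 28.1°.

28.1°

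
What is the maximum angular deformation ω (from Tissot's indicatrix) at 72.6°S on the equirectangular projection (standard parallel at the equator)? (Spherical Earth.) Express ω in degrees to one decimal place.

For the equirectangular projection with φ₀ = 0 (plate carrée), h = 1 along meridians and k = sec φ along parallels.
At 72.6°: h = 1.000, k = 3.344; principal scales a = 3.344, b = 1.000.
sin(ω/2) = (a − b)/(a + b) = 2.344/4.344 = 0.5396, so ω = 2 arcsin(0.5396) ≈ 65.3°.

65.3°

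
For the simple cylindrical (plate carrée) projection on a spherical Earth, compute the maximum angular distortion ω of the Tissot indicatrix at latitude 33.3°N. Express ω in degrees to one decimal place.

For the equirectangular projection with φ₀ = 0 (plate carrée), h = 1 along meridians and k = sec φ along parallels.
At 33.3°: h = 1.000, k = 1.196; principal scales a = 1.196, b = 1.000.
sin(ω/2) = (a − b)/(a + b) = 0.1964/2.196 = 0.08944, so ω = 2 arcsin(0.08944) ≈ 10.3°.

10.3°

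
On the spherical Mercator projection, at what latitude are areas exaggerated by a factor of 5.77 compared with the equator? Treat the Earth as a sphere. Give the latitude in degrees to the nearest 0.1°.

65.4°

Mercator areal scale is sec²φ.
sec²φ = 5.77  ⇒  cos²φ = 0.1733  ⇒  cos φ = 0.4163.
φ = arccos(0.4163) ≈ 65.4°.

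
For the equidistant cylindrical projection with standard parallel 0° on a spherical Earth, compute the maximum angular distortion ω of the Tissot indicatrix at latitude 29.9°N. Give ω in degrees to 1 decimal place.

In the plate carrée (x = Rλ, y = Rφ), meridians are true-scale (h = 1) and parallels are stretched by k = sec φ.
At 29.9°: h = 1.000, k = 1.154; principal scales a = 1.154, b = 1.000.
sin(ω/2) = (a − b)/(a + b) = 0.1535/2.154 = 0.07130, so ω = 2 arcsin(0.07130) ≈ 8.2°.

8.2°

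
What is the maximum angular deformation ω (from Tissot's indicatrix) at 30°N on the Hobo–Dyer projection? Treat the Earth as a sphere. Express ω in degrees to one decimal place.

10.0°

The Hobo–Dyer projection is cylindrical equal-area with φ₀ = 37.5°. A cylindrical equal-area projection with standard parallel φ₀ has meridian scale h = cos φ / cos φ₀ and parallel scale k = cos φ₀ / cos φ (so areas are preserved, h·k = 1).
At 30°: h = 1.092, k = 0.9161; principal scales a = 1.092, b = 0.9161.
sin(ω/2) = (a − b)/(a + b) = 0.1755/2.008 = 0.08742, so ω = 2 arcsin(0.08742) ≈ 10.0°.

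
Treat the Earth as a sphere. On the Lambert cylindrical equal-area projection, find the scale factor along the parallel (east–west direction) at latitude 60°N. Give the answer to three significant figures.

2.00

The Lambert cylindrical equal-area projection is the cylindrical equal-area projection with its standard parallel at the equator (φ₀ = 0). A cylindrical equal-area projection with standard parallel φ₀ has meridian scale h = cos φ / cos φ₀ and parallel scale k = cos φ₀ / cos φ (so areas are preserved, h·k = 1).
k = cos 0° / cos 60° = 1.000/0.5000 = 2.000.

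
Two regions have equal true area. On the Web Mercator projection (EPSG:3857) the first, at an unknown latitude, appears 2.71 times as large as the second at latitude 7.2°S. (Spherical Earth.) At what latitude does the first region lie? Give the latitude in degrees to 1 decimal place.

52.9°

On Mercator, (apparent₁)/(apparent₂) = sec²φ₁ / sec²φ₂ when true areas are equal.
cos²φ₂ / cos²φ₁ = 2.71  ⇒  cos φ₁ = cos 7.2° / √2.71 = 0.9921/1.646 = 0.6027.
φ₁ = arccos(0.6027) ≈ 52.9°.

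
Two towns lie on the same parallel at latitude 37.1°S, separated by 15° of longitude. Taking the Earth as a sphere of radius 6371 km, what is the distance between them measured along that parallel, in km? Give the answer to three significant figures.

1330 km

Arc length along a parallel = R cos φ · Δλ (with Δλ in radians).
= 6371 × cos 37.1° × (15° × π/180) = 6371 × 0.7976 × 0.2618 ≈ 1330 km.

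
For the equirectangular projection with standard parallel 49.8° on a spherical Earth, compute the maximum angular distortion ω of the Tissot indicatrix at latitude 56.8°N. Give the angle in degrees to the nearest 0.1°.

The equidistant cylindrical projection with φ₀ = 49.8° has h = 1 (meridians true) and k = cos φ₀ / cos φ along parallels.
At 56.8°: h = 1.000, k = 1.179; principal scales a = 1.179, b = 1.000.
sin(ω/2) = (a − b)/(a + b) = 0.1788/2.179 = 0.08206, so ω = 2 arcsin(0.08206) ≈ 9.4°.

9.4°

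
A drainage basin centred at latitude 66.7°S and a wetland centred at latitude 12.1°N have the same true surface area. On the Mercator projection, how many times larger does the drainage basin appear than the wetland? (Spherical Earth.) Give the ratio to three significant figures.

6.11

Mercator is conformal with k = sec φ, so areal scale = k² = sec²φ.
At 66.7°: sec²(66.7°) = 1/0.3955² = 6.392.
At 12.1°: sec²(12.1°) = 1/0.9778² = 1.046.
Ratio = 6.392/1.046 = cos²(12.1°)/cos²(66.7°) ≈ 6.11.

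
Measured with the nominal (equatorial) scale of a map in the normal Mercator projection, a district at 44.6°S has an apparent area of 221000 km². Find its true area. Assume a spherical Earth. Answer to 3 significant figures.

For Mercator, h = k = sec φ (a conformal cylindrical projection has a single point scale, 1/cos φ).
Areal scale = k² = sec²φ = 1/cos²(44.6°) = 1/0.7120² = 1.972.
True area = apparent / (areal scale) = 221000 / 1.972 ≈ 112000 km².

112000 km²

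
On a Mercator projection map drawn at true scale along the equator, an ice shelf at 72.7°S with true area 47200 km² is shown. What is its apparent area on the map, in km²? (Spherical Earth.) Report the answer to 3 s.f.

For Mercator, h = k = sec φ (a conformal cylindrical projection has a single point scale, 1/cos φ).
Areal scale = k² = sec²φ = 1/cos²(72.7°) = 1/0.2974² = 11.31.
Apparent area = 47200 × 11.31 ≈ 534000 km².

534000 km²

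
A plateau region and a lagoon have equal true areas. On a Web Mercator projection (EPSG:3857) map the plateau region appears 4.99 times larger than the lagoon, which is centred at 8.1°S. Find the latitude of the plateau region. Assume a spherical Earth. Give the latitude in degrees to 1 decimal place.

63.7°

On Mercator, (apparent₁)/(apparent₂) = sec²φ₁ / sec²φ₂ when true areas are equal.
cos²φ₂ / cos²φ₁ = 4.99  ⇒  cos φ₁ = cos 8.1° / √4.99 = 0.9900/2.234 = 0.4432.
φ₁ = arccos(0.4432) ≈ 63.7°.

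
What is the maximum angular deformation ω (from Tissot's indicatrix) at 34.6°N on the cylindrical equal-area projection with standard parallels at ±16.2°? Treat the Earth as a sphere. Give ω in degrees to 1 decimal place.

17.6°

For cylindrical equal-area with standard parallel φ₀, h = cos φ / cos φ₀ and k = cos φ₀ / cos φ, so h·k = 1.
At 34.6°: h = 0.8572, k = 1.167; principal scales a = 1.167, b = 0.8572.
sin(ω/2) = (a − b)/(a + b) = 0.3095/2.024 = 0.1529, so ω = 2 arcsin(0.1529) ≈ 17.6°.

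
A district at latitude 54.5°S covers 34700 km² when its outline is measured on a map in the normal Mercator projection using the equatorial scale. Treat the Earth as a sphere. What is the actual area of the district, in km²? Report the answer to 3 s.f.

11700 km²

The Mercator projection is conformal; its linear scale factor is the same in every direction and equals sec φ = 1/cos φ.
Areal scale = k² = sec²φ = 1/cos²(54.5°) = 1/0.5807² = 2.965.
True area = apparent / (areal scale) = 34700 / 2.965 ≈ 11700 km².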